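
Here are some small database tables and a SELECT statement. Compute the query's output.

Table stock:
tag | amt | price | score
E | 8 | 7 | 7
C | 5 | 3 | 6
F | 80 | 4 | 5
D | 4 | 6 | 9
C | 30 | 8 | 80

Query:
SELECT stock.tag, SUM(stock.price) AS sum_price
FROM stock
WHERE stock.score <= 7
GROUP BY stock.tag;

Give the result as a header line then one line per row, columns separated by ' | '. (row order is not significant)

After WHERE (3 rows):
stock.tag | stock.amt | stock.price | stock.score
E | 8 | 7 | 7
C | 5 | 3 | 6
F | 80 | 4 | 5
After GROUP BY (3 rows):
stock.tag | sum_price
E | 7
C | 3
F | 4

== RESULT ==
stock.tag | sum_price
E | 7
C | 3
F | 4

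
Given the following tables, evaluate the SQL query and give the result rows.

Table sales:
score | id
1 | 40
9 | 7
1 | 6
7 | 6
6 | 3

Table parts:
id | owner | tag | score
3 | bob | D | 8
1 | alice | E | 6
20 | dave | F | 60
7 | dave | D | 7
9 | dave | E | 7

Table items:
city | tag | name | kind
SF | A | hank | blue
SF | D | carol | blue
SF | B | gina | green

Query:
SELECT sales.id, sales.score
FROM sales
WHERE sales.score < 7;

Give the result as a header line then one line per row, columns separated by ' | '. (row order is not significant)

After WHERE (3 rows):
sales.score | sales.id
1 | 40
1 | 6
6 | 3
After SELECT (3 rows):
sales.id | sales.score
40 | 1
6 | 1
3 | 6

== RESULT ==
sales.id | sales.score
40 | 1
6 | 1
3 | 6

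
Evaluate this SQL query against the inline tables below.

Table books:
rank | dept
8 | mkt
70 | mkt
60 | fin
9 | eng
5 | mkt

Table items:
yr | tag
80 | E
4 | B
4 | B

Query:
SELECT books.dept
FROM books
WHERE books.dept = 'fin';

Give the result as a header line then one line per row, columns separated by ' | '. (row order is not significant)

== RESULT ==
books.dept
fin

Derivation:
After WHERE (1 rows):
books.rank | books.dept
60 | fin
After SELECT (1 rows):
books.dept
fin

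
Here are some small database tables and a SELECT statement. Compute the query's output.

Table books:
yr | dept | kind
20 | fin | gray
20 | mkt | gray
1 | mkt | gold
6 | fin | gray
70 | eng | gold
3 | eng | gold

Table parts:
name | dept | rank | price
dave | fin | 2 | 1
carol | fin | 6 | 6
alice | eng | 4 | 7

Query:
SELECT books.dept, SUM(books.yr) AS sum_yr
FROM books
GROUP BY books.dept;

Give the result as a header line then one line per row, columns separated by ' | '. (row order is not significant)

After GROUP BY (3 rows):
books.dept | sum_yr
fin | 26
mkt | 21
eng | 73

== RESULT ==
books.dept | sum_yr
fin | 26
mkt | 21
eng | 73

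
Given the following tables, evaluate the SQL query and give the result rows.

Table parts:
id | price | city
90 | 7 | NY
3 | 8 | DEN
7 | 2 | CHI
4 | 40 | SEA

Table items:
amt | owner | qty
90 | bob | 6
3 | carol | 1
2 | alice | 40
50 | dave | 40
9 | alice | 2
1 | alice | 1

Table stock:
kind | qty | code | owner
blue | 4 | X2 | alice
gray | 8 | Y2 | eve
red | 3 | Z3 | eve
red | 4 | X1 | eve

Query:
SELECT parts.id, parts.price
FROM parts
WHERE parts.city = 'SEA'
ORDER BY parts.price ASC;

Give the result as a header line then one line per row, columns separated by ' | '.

After WHERE (1 rows):
parts.id | parts.price | parts.city
4 | 40 | SEA
After SELECT (1 rows):
parts.id | parts.price
4 | 40
After ORDER BY (1 rows):
parts.id | parts.price
4 | 40

== RESULT ==
parts.id | parts.price
4 | 40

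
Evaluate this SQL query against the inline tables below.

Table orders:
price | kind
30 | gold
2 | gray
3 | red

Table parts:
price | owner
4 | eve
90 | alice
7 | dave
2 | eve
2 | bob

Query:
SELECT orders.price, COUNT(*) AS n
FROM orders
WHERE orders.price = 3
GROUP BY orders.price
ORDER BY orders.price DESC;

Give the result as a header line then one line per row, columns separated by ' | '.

After WHERE (1 rows):
orders.price | orders.kind
3 | red
After GROUP BY (1 rows):
orders.price | n
3 | 1
After ORDER BY (1 rows):
orders.price | n
3 | 1

== RESULT ==
orders.price | n
3 | 1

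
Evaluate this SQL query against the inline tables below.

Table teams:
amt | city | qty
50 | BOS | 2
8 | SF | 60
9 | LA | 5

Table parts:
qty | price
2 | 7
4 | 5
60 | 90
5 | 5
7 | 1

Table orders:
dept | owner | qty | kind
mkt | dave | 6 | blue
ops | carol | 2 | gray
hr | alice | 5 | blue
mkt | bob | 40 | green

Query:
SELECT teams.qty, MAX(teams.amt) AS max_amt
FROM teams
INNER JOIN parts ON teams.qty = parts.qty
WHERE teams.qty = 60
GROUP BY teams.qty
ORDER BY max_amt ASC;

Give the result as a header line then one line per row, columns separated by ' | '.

After JOIN parts (3 rows):
teams.amt | teams.city | teams.qty | parts.qty | parts.price
50 | BOS | 2 | 2 | 7
8 | SF | 60 | 60 | 90
9 | LA | 5 | 5 | 5
After WHERE (1 rows):
teams.amt | teams.city | teams.qty | parts.qty | parts.price
8 | SF | 60 | 60 | 90
After GROUP BY (1 rows):
teams.qty | max_amt
60 | 8
After ORDER BY (1 rows):
teams.qty | max_amt
60 | 8

== RESULT ==
teams.qty | max_amt
60 | 8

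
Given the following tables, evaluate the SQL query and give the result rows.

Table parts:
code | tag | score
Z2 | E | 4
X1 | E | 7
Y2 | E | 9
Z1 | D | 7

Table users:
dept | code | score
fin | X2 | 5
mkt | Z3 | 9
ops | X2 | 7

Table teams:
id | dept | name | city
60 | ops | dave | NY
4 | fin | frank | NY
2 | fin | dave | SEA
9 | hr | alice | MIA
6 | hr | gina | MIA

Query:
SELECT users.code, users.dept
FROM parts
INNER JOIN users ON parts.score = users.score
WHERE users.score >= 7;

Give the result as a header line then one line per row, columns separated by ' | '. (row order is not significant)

== RESULT ==
users.code | users.dept
X2 | ops
Z3 | mkt
X2 | ops

Derivation:
After JOIN users (3 rows):
parts.code | parts.tag | parts.score | users.dept | users.code | users.score
X1 | E | 7 | ops | X2 | 7
Y2 | E | 9 | mkt | Z3 | 9
Z1 | D | 7 | ops | X2 | 7
After WHERE (3 rows):
parts.code | parts.tag | parts.score | users.dept | users.code | users.score
X1 | E | 7 | ops | X2 | 7
Y2 | E | 9 | mkt | Z3 | 9
Z1 | D | 7 | ops | X2 | 7
After SELECT (3 rows):
users.code | users.dept
X2 | ops
Z3 | mkt
X2 | ops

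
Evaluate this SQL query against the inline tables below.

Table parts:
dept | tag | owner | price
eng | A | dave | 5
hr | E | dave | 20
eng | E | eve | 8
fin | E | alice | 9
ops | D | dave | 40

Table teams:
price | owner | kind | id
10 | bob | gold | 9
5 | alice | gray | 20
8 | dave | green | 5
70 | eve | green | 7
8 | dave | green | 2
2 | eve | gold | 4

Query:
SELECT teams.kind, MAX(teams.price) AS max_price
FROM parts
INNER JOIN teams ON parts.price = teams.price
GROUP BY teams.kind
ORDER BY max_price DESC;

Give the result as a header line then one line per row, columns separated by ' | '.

== RESULT ==
teams.kind | max_price
green | 8
gray | 5

Derivation:
After JOIN teams (3 rows):
parts.dept | parts.tag | parts.owner | parts.price | teams.price | teams.owner | teams.kind | teams.id
eng | A | dave | 5 | 5 | alice | gray | 20
eng | E | eve | 8 | 8 | dave | green | 5
eng | E | eve | 8 | 8 | dave | green | 2
After GROUP BY (2 rows):
teams.kind | max_price
gray | 5
green | 8
After ORDER BY (2 rows):
teams.kind | max_price
green | 8
gray | 5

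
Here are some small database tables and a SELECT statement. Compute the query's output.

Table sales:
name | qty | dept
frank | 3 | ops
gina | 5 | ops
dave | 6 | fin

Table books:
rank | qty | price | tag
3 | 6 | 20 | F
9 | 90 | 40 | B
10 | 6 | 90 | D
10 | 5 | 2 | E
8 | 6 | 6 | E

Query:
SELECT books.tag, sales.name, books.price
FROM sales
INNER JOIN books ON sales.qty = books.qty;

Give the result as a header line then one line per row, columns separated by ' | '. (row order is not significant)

After JOIN books (4 rows):
sales.name | sales.qty | sales.dept | books.rank | books.qty | books.price | books.tag
gina | 5 | ops | 10 | 5 | 2 | E
dave | 6 | fin | 3 | 6 | 20 | F
dave | 6 | fin | 10 | 6 | 90 | D
dave | 6 | fin | 8 | 6 | 6 | E
After SELECT (4 rows):
books.tag | sales.name | books.price
E | gina | 2
F | dave | 20
D | dave | 90
E | dave | 6

== RESULT ==
books.tag | sales.name | books.price
E | gina | 2
F | dave | 20
D | dave | 90
E | dave | 6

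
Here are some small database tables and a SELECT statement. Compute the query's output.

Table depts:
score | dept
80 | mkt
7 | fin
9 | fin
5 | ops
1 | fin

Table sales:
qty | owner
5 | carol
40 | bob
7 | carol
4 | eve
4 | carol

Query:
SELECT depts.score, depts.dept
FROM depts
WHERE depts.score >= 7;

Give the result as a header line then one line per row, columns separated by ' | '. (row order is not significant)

== RESULT ==
depts.score | depts.dept
80 | mkt
7 | fin
9 | fin

Derivation:
After WHERE (3 rows):
depts.score | depts.dept
80 | mkt
7 | fin
9 | fin
After SELECT (3 rows):
depts.score | depts.dept
80 | mkt
7 | fin
9 | fin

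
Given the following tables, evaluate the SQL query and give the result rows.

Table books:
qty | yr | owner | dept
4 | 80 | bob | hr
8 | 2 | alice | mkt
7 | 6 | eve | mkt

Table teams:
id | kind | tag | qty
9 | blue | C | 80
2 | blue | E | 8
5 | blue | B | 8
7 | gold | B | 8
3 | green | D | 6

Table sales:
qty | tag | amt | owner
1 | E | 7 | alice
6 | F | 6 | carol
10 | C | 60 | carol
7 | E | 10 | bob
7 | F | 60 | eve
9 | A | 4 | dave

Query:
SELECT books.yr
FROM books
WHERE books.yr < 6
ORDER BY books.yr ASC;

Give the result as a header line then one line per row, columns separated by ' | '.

== RESULT ==
books.yr
2

Derivation:
After WHERE (1 rows):
books.qty | books.yr | books.owner | books.dept
8 | 2 | alice | mkt
After SELECT (1 rows):
books.yr
2
After ORDER BY (1 rows):
books.yr
2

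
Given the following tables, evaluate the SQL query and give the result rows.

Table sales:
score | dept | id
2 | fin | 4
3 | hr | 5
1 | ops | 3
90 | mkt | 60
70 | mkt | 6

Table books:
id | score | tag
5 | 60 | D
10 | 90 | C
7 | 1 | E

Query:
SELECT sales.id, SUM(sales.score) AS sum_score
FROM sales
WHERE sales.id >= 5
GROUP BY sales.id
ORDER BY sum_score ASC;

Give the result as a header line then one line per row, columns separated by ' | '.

After WHERE (3 rows):
sales.score | sales.dept | sales.id
3 | hr | 5
90 | mkt | 60
70 | mkt | 6
After GROUP BY (3 rows):
sales.id | sum_score
5 | 3
60 | 90
6 | 70
After ORDER BY (3 rows):
sales.id | sum_score
5 | 3
6 | 70
60 | 90

== RESULT ==
sales.id | sum_score
5 | 3
6 | 70
60 | 90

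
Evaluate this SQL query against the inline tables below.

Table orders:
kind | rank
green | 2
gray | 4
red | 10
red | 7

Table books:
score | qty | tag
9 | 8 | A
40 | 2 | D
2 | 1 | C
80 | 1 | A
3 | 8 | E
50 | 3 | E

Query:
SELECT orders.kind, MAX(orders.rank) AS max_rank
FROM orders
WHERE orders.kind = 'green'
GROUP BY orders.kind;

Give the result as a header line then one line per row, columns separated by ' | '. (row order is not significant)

== RESULT ==
orders.kind | max_rank
green | 2

Derivation:
After WHERE (1 rows):
orders.kind | orders.rank
green | 2
After GROUP BY (1 rows):
orders.kind | max_rank
green | 2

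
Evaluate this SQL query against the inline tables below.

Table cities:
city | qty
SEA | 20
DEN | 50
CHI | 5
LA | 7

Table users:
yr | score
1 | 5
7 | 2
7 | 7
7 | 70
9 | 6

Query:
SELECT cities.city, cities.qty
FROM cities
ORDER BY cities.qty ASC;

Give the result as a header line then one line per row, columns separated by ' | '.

After SELECT (4 rows):
cities.city | cities.qty
SEA | 20
DEN | 50
CHI | 5
LA | 7
After ORDER BY (4 rows):
cities.city | cities.qty
CHI | 5
LA | 7
SEA | 20
DEN | 50

== RESULT ==
cities.city | cities.qty
CHI | 5
LA | 7
SEA | 20
DEN | 50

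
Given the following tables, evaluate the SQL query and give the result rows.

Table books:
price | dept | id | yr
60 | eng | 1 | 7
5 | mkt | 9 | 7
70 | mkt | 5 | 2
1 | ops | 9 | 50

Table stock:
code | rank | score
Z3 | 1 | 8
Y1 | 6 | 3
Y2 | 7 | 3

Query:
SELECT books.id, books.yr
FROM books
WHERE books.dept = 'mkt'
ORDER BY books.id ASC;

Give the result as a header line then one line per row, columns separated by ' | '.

After WHERE (2 rows):
books.price | books.dept | books.id | books.yr
5 | mkt | 9 | 7
70 | mkt | 5 | 2
After SELECT (2 rows):
books.id | books.yr
9 | 7
5 | 2
After ORDER BY (2 rows):
books.id | books.yr
5 | 2
9 | 7

== RESULT ==
books.id | books.yr
5 | 2
9 | 7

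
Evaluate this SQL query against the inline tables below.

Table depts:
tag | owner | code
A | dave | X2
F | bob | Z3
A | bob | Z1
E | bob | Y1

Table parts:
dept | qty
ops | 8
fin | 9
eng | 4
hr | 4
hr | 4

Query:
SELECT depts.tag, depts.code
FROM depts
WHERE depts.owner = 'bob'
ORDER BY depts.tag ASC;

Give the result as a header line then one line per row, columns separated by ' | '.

After WHERE (3 rows):
depts.tag | depts.owner | depts.code
F | bob | Z3
A | bob | Z1
E | bob | Y1
After SELECT (3 rows):
depts.tag | depts.code
F | Z3
A | Z1
E | Y1
After ORDER BY (3 rows):
depts.tag | depts.code
A | Z1
E | Y1
F | Z3

== RESULT ==
depts.tag | depts.code
A | Z1
E | Y1
F | Z3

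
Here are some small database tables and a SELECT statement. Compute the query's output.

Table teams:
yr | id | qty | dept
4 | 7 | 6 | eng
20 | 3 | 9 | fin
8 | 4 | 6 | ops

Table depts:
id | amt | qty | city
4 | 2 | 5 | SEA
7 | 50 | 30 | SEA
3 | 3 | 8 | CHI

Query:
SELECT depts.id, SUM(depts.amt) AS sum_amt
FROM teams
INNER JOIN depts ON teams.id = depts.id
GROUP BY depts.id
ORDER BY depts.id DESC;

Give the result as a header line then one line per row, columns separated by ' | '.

== RESULT ==
depts.id | sum_amt
7 | 50
4 | 2
3 | 3

Derivation:
After JOIN depts (3 rows):
teams.yr | teams.id | teams.qty | teams.dept | depts.id | depts.amt | depts.qty | depts.city
4 | 7 | 6 | eng | 7 | 50 | 30 | SEA
20 | 3 | 9 | fin | 3 | 3 | 8 | CHI
8 | 4 | 6 | ops | 4 | 2 | 5 | SEA
After GROUP BY (3 rows):
depts.id | sum_amt
7 | 50
3 | 3
4 | 2
After ORDER BY (3 rows):
depts.id | sum_amt
7 | 50
4 | 2
3 | 3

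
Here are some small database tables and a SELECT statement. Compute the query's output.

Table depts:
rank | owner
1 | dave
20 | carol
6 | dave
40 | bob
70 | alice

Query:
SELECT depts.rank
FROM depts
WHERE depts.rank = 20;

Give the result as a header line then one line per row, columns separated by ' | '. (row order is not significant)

== RESULT ==
depts.rank
20

Derivation:
After WHERE (1 rows):
depts.rank | depts.owner
20 | carol
After SELECT (1 rows):
depts.rank
20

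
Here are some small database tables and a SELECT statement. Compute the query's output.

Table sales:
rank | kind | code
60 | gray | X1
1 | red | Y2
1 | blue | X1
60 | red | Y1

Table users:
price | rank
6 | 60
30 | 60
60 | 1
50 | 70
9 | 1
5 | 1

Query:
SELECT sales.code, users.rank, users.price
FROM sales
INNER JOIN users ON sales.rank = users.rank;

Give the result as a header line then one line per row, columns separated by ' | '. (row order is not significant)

After JOIN users (10 rows):
sales.rank | sales.kind | sales.code | users.price | users.rank
60 | gray | X1 | 6 | 60
60 | gray | X1 | 30 | 60
1 | red | Y2 | 60 | 1
1 | red | Y2 | 9 | 1
1 | red | Y2 | 5 | 1
1 | blue | X1 | 60 | 1
1 | blue | X1 | 9 | 1
1 | blue | X1 | 5 | 1
60 | red | Y1 | 6 | 60
60 | red | Y1 | 30 | 60
After SELECT (10 rows):
sales.code | users.rank | users.price
X1 | 60 | 6
X1 | 60 | 30
Y2 | 1 | 60
Y2 | 1 | 9
Y2 | 1 | 5
X1 | 1 | 60
X1 | 1 | 9
X1 | 1 | 5
Y1 | 60 | 6
Y1 | 60 | 30

== RESULT ==
sales.code | users.rank | users.price
X1 | 60 | 6
X1 | 60 | 30
Y2 | 1 | 60
Y2 | 1 | 9
Y2 | 1 | 5
X1 | 1 | 60
X1 | 1 | 9
X1 | 1 | 5
Y1 | 60 | 6
Y1 | 60 | 30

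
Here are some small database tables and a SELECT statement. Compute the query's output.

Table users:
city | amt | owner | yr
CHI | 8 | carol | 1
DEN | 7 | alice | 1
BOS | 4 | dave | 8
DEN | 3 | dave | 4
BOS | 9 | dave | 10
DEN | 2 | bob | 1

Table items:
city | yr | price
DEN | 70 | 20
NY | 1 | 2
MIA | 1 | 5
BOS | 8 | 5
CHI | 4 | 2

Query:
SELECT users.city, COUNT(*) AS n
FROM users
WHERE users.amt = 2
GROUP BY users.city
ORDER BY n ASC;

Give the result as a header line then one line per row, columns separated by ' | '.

== RESULT ==
users.city | n
DEN | 1

Derivation:
After WHERE (1 rows):
users.city | users.amt | users.owner | users.yr
DEN | 2 | bob | 1
After GROUP BY (1 rows):
users.city | n
DEN | 1
After ORDER BY (1 rows):
users.city | n
DEN | 1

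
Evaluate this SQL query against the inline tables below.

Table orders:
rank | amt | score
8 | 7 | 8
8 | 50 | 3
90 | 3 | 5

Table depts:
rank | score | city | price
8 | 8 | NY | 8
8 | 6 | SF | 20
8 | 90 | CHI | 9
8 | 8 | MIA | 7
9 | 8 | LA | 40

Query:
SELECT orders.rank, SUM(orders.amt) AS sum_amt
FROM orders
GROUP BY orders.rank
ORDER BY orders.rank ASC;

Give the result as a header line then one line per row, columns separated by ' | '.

== RESULT ==
orders.rank | sum_amt
8 | 57
90 | 3

Derivation:
After GROUP BY (2 rows):
orders.rank | sum_amt
8 | 57
90 | 3
After ORDER BY (2 rows):
orders.rank | sum_amt
8 | 57
90 | 3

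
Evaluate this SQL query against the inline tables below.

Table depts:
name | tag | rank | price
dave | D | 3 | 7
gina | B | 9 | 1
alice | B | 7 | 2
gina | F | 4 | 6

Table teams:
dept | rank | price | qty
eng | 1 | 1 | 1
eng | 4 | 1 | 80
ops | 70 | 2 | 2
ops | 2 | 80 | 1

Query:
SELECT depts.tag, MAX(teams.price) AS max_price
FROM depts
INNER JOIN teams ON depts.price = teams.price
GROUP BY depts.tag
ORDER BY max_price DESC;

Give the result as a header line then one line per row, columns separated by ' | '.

After JOIN teams (3 rows):
depts.name | depts.tag | depts.rank | depts.price | teams.dept | teams.rank | teams.price | teams.qty
gina | B | 9 | 1 | eng | 1 | 1 | 1
gina | B | 9 | 1 | eng | 4 | 1 | 80
alice | B | 7 | 2 | ops | 70 | 2 | 2
After GROUP BY (1 rows):
depts.tag | max_price
B | 2
After ORDER BY (1 rows):
depts.tag | max_price
B | 2

== RESULT ==
depts.tag | max_price
B | 2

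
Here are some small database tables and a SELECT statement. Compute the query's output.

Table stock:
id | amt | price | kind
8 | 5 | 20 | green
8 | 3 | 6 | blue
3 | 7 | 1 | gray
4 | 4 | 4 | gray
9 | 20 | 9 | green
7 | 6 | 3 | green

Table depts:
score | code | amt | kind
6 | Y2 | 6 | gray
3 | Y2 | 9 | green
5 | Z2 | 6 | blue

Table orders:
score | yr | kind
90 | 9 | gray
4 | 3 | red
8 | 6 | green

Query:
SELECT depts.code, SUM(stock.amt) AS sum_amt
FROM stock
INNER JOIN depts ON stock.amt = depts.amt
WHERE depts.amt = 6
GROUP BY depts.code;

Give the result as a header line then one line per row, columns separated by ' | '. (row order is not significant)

After JOIN depts (2 rows):
stock.id | stock.amt | stock.price | stock.kind | depts.score | depts.code | depts.amt | depts.kind
7 | 6 | 3 | green | 6 | Y2 | 6 | gray
7 | 6 | 3 | green | 5 | Z2 | 6 | blue
After WHERE (2 rows):
stock.id | stock.amt | stock.price | stock.kind | depts.score | depts.code | depts.amt | depts.kind
7 | 6 | 3 | green | 6 | Y2 | 6 | gray
7 | 6 | 3 | green | 5 | Z2 | 6 | blue
After GROUP BY (2 rows):
depts.code | sum_amt
Y2 | 6
Z2 | 6

== RESULT ==
depts.code | sum_amt
Y2 | 6
Z2 | 6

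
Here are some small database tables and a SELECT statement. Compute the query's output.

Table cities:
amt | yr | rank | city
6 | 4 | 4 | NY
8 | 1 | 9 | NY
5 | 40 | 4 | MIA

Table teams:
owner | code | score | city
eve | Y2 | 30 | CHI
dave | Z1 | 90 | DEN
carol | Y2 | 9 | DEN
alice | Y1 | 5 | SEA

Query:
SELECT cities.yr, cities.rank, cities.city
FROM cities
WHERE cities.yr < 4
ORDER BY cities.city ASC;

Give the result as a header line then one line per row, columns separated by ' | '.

After WHERE (1 rows):
cities.amt | cities.yr | cities.rank | cities.city
8 | 1 | 9 | NY
After SELECT (1 rows):
cities.yr | cities.rank | cities.city
1 | 9 | NY
After ORDER BY (1 rows):
cities.yr | cities.rank | cities.city
1 | 9 | NY

== RESULT ==
cities.yr | cities.rank | cities.city
1 | 9 | NY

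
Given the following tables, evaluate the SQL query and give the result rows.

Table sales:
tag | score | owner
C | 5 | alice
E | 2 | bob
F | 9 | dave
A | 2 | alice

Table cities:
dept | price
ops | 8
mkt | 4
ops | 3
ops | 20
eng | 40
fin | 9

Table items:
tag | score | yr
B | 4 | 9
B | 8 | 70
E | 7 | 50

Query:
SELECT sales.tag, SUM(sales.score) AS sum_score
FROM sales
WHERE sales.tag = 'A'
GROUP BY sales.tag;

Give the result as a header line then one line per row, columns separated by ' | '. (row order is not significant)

== RESULT ==
sales.tag | sum_score
A | 2

Derivation:
After WHERE (1 rows):
sales.tag | sales.score | sales.owner
A | 2 | alice
After GROUP BY (1 rows):
sales.tag | sum_score
A | 2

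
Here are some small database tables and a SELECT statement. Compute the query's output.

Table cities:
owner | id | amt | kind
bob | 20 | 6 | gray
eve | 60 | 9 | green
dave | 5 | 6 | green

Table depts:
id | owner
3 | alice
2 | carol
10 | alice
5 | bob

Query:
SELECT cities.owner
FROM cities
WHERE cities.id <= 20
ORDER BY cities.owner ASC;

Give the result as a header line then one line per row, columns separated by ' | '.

After WHERE (2 rows):
cities.owner | cities.id | cities.amt | cities.kind
bob | 20 | 6 | gray
dave | 5 | 6 | green
After SELECT (2 rows):
cities.owner
bob
dave
After ORDER BY (2 rows):
cities.owner
bob
dave

== RESULT ==
cities.owner
bob
dave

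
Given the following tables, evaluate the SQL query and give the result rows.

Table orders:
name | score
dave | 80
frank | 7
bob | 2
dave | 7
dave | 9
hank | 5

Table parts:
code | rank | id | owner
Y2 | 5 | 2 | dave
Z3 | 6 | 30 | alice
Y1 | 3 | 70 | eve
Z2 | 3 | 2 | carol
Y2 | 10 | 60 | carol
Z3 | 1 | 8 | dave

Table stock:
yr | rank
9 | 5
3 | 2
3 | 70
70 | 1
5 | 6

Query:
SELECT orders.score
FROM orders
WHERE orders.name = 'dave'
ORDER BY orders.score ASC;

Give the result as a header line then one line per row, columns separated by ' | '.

After WHERE (3 rows):
orders.name | orders.score
dave | 80
dave | 7
dave | 9
After SELECT (3 rows):
orders.score
80
7
9
After ORDER BY (3 rows):
orders.score
7
9
80

== RESULT ==
orders.score
7
9
80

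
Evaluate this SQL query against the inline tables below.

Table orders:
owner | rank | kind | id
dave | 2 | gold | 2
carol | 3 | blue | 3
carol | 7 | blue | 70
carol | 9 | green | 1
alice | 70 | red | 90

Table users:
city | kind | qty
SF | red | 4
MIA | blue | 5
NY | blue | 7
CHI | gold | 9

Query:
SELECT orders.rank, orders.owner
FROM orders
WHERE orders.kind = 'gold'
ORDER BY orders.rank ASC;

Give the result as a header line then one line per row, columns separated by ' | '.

== RESULT ==
orders.rank | orders.owner
2 | dave

Derivation:
After WHERE (1 rows):
orders.owner | orders.rank | orders.kind | orders.id
dave | 2 | gold | 2
After SELECT (1 rows):
orders.rank | orders.owner
2 | dave
After ORDER BY (1 rows):
orders.rank | orders.owner
2 | dave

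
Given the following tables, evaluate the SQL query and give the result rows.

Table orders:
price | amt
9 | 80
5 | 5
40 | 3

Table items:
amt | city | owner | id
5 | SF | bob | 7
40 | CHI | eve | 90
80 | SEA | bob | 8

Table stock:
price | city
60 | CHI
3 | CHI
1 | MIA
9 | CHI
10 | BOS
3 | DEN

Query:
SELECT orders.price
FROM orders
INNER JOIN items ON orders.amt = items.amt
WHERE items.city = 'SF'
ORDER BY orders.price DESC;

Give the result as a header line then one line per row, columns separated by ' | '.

== RESULT ==
orders.price
5

Derivation:
After JOIN items (2 rows):
orders.price | orders.amt | items.amt | items.city | items.owner | items.id
9 | 80 | 80 | SEA | bob | 8
5 | 5 | 5 | SF | bob | 7
After WHERE (1 rows):
orders.price | orders.amt | items.amt | items.city | items.owner | items.id
5 | 5 | 5 | SF | bob | 7
After SELECT (1 rows):
orders.price
5
After ORDER BY (1 rows):
orders.price
5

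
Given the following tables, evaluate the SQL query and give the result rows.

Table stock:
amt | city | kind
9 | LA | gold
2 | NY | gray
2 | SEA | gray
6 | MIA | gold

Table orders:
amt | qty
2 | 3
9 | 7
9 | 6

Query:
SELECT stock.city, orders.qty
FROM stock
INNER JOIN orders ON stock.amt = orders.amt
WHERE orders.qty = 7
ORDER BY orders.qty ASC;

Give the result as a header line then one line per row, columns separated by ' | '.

== RESULT ==
stock.city | orders.qty
LA | 7

Derivation:
After JOIN orders (4 rows):
stock.amt | stock.city | stock.kind | orders.amt | orders.qty
9 | LA | gold | 9 | 7
9 | LA | gold | 9 | 6
2 | NY | gray | 2 | 3
2 | SEA | gray | 2 | 3
After WHERE (1 rows):
stock.amt | stock.city | stock.kind | orders.amt | orders.qty
9 | LA | gold | 9 | 7
After SELECT (1 rows):
stock.city | orders.qty
LA | 7
After ORDER BY (1 rows):
stock.city | orders.qty
LA | 7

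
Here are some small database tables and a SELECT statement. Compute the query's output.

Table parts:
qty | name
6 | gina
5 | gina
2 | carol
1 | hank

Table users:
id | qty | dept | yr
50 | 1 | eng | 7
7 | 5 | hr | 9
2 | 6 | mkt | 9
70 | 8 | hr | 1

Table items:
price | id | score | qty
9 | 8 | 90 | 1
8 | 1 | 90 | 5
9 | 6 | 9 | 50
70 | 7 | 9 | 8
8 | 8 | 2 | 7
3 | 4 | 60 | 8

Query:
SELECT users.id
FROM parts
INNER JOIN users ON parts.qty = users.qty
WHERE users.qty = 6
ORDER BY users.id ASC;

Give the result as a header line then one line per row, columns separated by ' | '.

After JOIN users (3 rows):
parts.qty | parts.name | users.id | users.qty | users.dept | users.yr
6 | gina | 2 | 6 | mkt | 9
5 | gina | 7 | 5 | hr | 9
1 | hank | 50 | 1 | eng | 7
After WHERE (1 rows):
parts.qty | parts.name | users.id | users.qty | users.dept | users.yr
6 | gina | 2 | 6 | mkt | 9
After SELECT (1 rows):
users.id
2
After ORDER BY (1 rows):
users.id
2

== RESULT ==
users.id
2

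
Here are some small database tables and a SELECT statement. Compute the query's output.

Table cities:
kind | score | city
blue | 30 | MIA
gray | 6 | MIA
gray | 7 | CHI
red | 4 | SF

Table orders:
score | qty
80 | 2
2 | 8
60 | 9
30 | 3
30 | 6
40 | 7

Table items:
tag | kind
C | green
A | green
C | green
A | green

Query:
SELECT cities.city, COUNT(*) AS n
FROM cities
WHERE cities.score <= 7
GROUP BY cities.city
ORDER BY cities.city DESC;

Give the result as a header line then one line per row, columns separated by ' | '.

== RESULT ==
cities.city | n
SF | 1
MIA | 1
CHI | 1

Derivation:
After WHERE (3 rows):
cities.kind | cities.score | cities.city
gray | 6 | MIA
gray | 7 | CHI
red | 4 | SF
After GROUP BY (3 rows):
cities.city | n
MIA | 1
CHI | 1
SF | 1
After ORDER BY (3 rows):
cities.city | n
SF | 1
MIA | 1
CHI | 1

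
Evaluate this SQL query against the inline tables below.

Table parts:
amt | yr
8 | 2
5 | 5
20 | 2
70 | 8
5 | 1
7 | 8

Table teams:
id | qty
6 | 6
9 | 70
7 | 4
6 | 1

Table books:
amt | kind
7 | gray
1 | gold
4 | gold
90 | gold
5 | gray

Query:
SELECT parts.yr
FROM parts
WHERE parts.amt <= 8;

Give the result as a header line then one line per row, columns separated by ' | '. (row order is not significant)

== RESULT ==
parts.yr
2
5
1
8

Derivation:
After WHERE (4 rows):
parts.amt | parts.yr
8 | 2
5 | 5
5 | 1
7 | 8
After SELECT (4 rows):
parts.yr
2
5
1
8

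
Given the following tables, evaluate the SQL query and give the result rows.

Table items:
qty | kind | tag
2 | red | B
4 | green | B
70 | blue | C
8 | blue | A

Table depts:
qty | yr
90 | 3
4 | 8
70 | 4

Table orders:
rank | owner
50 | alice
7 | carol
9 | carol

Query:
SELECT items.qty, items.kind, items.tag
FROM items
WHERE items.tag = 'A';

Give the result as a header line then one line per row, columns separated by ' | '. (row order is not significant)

== RESULT ==
items.qty | items.kind | items.tag
8 | blue | A

Derivation:
After WHERE (1 rows):
items.qty | items.kind | items.tag
8 | blue | A
After SELECT (1 rows):
items.qty | items.kind | items.tag
8 | blue | A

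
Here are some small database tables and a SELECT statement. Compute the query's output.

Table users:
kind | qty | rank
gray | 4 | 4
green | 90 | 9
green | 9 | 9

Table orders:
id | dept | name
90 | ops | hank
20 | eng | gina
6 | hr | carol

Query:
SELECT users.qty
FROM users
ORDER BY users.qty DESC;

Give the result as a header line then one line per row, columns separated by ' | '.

After SELECT (3 rows):
users.qty
4
90
9
After ORDER BY (3 rows):
users.qty
90
9
4

== RESULT ==
users.qty
90
9
4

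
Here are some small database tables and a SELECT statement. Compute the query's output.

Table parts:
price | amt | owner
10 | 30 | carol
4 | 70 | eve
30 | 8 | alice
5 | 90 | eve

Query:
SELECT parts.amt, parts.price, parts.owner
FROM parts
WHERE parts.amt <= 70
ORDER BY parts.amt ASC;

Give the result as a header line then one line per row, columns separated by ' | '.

After WHERE (3 rows):
parts.price | parts.amt | parts.owner
10 | 30 | carol
4 | 70 | eve
30 | 8 | alice
After SELECT (3 rows):
parts.amt | parts.price | parts.owner
30 | 10 | carol
70 | 4 | eve
8 | 30 | alice
After ORDER BY (3 rows):
parts.amt | parts.price | parts.owner
8 | 30 | alice
30 | 10 | carol
70 | 4 | eve

== RESULT ==
parts.amt | parts.price | parts.owner
8 | 30 | alice
30 | 10 | carol
70 | 4 | eve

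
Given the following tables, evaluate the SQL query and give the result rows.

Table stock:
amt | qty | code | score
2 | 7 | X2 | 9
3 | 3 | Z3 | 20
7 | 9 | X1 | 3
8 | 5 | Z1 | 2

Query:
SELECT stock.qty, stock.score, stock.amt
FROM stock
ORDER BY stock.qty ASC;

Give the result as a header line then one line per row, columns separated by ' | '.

== RESULT ==
stock.qty | stock.score | stock.amt
3 | 20 | 3
5 | 2 | 8
7 | 9 | 2
9 | 3 | 7

Derivation:
After SELECT (4 rows):
stock.qty | stock.score | stock.amt
7 | 9 | 2
3 | 20 | 3
9 | 3 | 7
5 | 2 | 8
After ORDER BY (4 rows):
stock.qty | stock.score | stock.amt
3 | 20 | 3
5 | 2 | 8
7 | 9 | 2
9 | 3 | 7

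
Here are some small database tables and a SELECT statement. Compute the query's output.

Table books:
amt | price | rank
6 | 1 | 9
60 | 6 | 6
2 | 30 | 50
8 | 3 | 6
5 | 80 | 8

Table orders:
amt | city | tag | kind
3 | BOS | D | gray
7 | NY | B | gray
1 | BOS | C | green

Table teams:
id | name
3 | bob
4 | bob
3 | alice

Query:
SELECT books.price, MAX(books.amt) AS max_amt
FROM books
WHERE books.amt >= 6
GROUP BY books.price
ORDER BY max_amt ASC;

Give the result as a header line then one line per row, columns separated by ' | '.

== RESULT ==
books.price | max_amt
1 | 6
3 | 8
6 | 60

Derivation:
After WHERE (3 rows):
books.amt | books.price | books.rank
6 | 1 | 9
60 | 6 | 6
8 | 3 | 6
After GROUP BY (3 rows):
books.price | max_amt
1 | 6
6 | 60
3 | 8
After ORDER BY (3 rows):
books.price | max_amt
1 | 6
3 | 8
6 | 60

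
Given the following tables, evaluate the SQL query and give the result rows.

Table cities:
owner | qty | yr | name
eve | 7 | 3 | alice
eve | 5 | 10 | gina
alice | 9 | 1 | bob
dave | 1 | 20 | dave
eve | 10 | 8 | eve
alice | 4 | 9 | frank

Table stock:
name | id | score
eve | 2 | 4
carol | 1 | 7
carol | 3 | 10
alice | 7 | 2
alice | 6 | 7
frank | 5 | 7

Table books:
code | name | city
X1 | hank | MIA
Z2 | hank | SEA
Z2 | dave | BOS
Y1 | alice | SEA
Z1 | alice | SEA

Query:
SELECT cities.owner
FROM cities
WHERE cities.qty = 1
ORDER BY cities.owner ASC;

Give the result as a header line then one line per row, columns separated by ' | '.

After WHERE (1 rows):
cities.owner | cities.qty | cities.yr | cities.name
dave | 1 | 20 | dave
After SELECT (1 rows):
cities.owner
dave
After ORDER BY (1 rows):
cities.owner
dave

== RESULT ==
cities.owner
dave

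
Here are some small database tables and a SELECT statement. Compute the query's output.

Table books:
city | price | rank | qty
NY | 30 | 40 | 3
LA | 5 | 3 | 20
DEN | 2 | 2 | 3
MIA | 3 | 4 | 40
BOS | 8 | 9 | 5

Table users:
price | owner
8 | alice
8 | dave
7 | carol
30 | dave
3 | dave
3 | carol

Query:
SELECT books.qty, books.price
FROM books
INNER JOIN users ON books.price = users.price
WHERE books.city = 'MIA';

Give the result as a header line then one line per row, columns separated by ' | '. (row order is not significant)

After JOIN users (5 rows):
books.city | books.price | books.rank | books.qty | users.price | users.owner
NY | 30 | 40 | 3 | 30 | dave
MIA | 3 | 4 | 40 | 3 | dave
MIA | 3 | 4 | 40 | 3 | carol
BOS | 8 | 9 | 5 | 8 | alice
BOS | 8 | 9 | 5 | 8 | dave
After WHERE (2 rows):
books.city | books.price | books.rank | books.qty | users.price | users.owner
MIA | 3 | 4 | 40 | 3 | dave
MIA | 3 | 4 | 40 | 3 | carol
After SELECT (2 rows):
books.qty | books.price
40 | 3
40 | 3

== RESULT ==
books.qty | books.price
40 | 3
40 | 3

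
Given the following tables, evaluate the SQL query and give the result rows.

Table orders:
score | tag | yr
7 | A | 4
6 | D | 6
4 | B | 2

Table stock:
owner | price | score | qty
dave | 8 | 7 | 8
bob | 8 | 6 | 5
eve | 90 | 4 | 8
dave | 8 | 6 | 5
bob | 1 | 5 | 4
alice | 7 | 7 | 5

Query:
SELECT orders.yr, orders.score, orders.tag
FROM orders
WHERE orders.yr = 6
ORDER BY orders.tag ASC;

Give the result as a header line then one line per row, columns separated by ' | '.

== RESULT ==
orders.yr | orders.score | orders.tag
6 | 6 | D

Derivation:
After WHERE (1 rows):
orders.score | orders.tag | orders.yr
6 | D | 6
After SELECT (1 rows):
orders.yr | orders.score | orders.tag
6 | 6 | D
After ORDER BY (1 rows):
orders.yr | orders.score | orders.tag
6 | 6 | D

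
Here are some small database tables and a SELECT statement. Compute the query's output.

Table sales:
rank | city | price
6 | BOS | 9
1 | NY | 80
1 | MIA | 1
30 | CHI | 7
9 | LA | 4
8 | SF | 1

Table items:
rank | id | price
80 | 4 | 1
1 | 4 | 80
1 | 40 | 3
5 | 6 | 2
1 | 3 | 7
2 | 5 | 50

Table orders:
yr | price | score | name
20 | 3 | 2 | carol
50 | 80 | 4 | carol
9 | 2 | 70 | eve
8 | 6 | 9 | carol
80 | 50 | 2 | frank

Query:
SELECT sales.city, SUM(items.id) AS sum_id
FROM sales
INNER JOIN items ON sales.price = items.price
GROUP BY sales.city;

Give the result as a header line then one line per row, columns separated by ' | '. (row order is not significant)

== RESULT ==
sales.city | sum_id
NY | 4
MIA | 4
CHI | 3
SF | 4

Derivation:
After JOIN items (4 rows):
sales.rank | sales.city | sales.price | items.rank | items.id | items.price
1 | NY | 80 | 1 | 4 | 80
1 | MIA | 1 | 80 | 4 | 1
30 | CHI | 7 | 1 | 3 | 7
8 | SF | 1 | 80 | 4 | 1
After GROUP BY (4 rows):
sales.city | sum_id
NY | 4
MIA | 4
CHI | 3
SF | 4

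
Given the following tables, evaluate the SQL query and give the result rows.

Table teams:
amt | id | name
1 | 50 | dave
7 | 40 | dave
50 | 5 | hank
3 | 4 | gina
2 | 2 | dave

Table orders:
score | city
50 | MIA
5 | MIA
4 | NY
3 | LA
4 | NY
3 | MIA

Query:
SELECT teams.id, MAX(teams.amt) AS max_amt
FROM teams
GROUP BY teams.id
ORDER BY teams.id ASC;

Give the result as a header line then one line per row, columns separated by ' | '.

== RESULT ==
teams.id | max_amt
2 | 2
4 | 3
5 | 50
40 | 7
50 | 1

Derivation:
After GROUP BY (5 rows):
teams.id | max_amt
50 | 1
40 | 7
5 | 50
4 | 3
2 | 2
After ORDER BY (5 rows):
teams.id | max_amt
2 | 2
4 | 3
5 | 50
40 | 7
50 | 1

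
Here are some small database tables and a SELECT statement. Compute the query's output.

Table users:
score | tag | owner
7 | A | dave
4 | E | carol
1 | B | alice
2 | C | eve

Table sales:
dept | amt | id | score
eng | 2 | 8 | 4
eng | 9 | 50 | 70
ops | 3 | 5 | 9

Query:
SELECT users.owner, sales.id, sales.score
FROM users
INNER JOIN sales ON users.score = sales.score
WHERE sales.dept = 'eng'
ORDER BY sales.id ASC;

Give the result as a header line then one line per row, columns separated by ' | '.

== RESULT ==
users.owner | sales.id | sales.score
carol | 8 | 4

Derivation:
After JOIN sales (1 rows):
users.score | users.tag | users.owner | sales.dept | sales.amt | sales.id | sales.score
4 | E | carol | eng | 2 | 8 | 4
After WHERE (1 rows):
users.score | users.tag | users.owner | sales.dept | sales.amt | sales.id | sales.score
4 | E | carol | eng | 2 | 8 | 4
After SELECT (1 rows):
users.owner | sales.id | sales.score
carol | 8 | 4
After ORDER BY (1 rows):
users.owner | sales.id | sales.score
carol | 8 | 4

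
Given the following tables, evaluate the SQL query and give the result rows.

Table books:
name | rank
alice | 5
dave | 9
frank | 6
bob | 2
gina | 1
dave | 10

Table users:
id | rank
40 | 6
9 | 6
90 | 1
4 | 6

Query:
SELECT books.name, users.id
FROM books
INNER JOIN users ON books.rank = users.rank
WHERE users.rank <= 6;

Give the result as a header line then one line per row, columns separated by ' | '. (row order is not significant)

== RESULT ==
books.name | users.id
frank | 40
frank | 9
frank | 4
gina | 90

Derivation:
After JOIN users (4 rows):
books.name | books.rank | users.id | users.rank
frank | 6 | 40 | 6
frank | 6 | 9 | 6
frank | 6 | 4 | 6
gina | 1 | 90 | 1
After WHERE (4 rows):
books.name | books.rank | users.id | users.rank
frank | 6 | 40 | 6
frank | 6 | 9 | 6
frank | 6 | 4 | 6
gina | 1 | 90 | 1
After SELECT (4 rows):
books.name | users.id
frank | 40
frank | 9
frank | 4
gina | 90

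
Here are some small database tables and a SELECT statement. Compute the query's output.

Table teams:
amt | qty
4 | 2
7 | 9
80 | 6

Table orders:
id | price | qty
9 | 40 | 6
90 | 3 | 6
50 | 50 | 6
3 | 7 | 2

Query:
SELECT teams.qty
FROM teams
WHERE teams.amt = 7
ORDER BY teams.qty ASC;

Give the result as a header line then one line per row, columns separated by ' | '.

== RESULT ==
teams.qty
9

Derivation:
After WHERE (1 rows):
teams.amt | teams.qty
7 | 9
After SELECT (1 rows):
teams.qty
9
After ORDER BY (1 rows):
teams.qty
9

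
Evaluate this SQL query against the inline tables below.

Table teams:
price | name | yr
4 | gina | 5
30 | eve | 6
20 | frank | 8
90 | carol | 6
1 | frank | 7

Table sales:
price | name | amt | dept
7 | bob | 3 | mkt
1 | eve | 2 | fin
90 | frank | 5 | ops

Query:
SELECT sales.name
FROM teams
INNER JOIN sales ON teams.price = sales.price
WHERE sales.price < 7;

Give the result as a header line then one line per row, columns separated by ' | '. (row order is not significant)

== RESULT ==
sales.name
eve

Derivation:
After JOIN sales (2 rows):
teams.price | teams.name | teams.yr | sales.price | sales.name | sales.amt | sales.dept
90 | carol | 6 | 90 | frank | 5 | ops
1 | frank | 7 | 1 | eve | 2 | fin
After WHERE (1 rows):
teams.price | teams.name | teams.yr | sales.price | sales.name | sales.amt | sales.dept
1 | frank | 7 | 1 | eve | 2 | fin
After SELECT (1 rows):
sales.name
eve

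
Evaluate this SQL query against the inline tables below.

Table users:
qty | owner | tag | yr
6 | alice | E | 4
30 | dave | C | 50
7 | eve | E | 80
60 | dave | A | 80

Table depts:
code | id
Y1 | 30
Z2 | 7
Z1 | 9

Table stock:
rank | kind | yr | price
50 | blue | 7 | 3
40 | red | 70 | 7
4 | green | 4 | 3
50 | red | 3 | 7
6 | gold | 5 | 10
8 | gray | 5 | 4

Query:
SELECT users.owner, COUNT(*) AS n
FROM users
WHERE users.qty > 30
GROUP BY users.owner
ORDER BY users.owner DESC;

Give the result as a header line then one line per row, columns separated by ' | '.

== RESULT ==
users.owner | n
dave | 1

Derivation:
After WHERE (1 rows):
users.qty | users.owner | users.tag | users.yr
60 | dave | A | 80
After GROUP BY (1 rows):
users.owner | n
dave | 1
After ORDER BY (1 rows):
users.owner | n
dave | 1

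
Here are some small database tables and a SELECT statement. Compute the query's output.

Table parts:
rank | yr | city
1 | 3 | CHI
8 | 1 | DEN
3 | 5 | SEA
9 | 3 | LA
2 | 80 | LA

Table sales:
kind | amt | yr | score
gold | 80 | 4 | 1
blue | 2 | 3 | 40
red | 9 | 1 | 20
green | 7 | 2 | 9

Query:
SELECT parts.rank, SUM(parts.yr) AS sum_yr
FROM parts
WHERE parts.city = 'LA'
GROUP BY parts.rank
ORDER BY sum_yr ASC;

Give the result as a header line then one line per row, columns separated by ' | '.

After WHERE (2 rows):
parts.rank | parts.yr | parts.city
9 | 3 | LA
2 | 80 | LA
After GROUP BY (2 rows):
parts.rank | sum_yr
9 | 3
2 | 80
After ORDER BY (2 rows):
parts.rank | sum_yr
9 | 3
2 | 80

== RESULT ==
parts.rank | sum_yr
9 | 3
2 | 80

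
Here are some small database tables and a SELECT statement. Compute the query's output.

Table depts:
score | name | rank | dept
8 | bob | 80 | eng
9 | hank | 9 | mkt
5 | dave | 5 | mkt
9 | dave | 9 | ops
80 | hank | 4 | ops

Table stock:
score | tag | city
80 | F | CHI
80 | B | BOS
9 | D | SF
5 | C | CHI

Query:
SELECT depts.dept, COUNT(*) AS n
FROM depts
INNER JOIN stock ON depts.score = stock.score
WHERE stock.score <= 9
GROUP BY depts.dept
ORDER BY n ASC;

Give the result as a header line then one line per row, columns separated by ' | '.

== RESULT ==
depts.dept | n
ops | 1
mkt | 2

Derivation:
After JOIN stock (5 rows):
depts.score | depts.name | depts.rank | depts.dept | stock.score | stock.tag | stock.city
9 | hank | 9 | mkt | 9 | D | SF
5 | dave | 5 | mkt | 5 | C | CHI
9 | dave | 9 | ops | 9 | D | SF
80 | hank | 4 | ops | 80 | F | CHI
80 | hank | 4 | ops | 80 | B | BOS
After WHERE (3 rows):
depts.score | depts.name | depts.rank | depts.dept | stock.score | stock.tag | stock.city
9 | hank | 9 | mkt | 9 | D | SF
5 | dave | 5 | mkt | 5 | C | CHI
9 | dave | 9 | ops | 9 | D | SF
After GROUP BY (2 rows):
depts.dept | n
mkt | 2
ops | 1
After ORDER BY (2 rows):
depts.dept | n
ops | 1
mkt | 2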